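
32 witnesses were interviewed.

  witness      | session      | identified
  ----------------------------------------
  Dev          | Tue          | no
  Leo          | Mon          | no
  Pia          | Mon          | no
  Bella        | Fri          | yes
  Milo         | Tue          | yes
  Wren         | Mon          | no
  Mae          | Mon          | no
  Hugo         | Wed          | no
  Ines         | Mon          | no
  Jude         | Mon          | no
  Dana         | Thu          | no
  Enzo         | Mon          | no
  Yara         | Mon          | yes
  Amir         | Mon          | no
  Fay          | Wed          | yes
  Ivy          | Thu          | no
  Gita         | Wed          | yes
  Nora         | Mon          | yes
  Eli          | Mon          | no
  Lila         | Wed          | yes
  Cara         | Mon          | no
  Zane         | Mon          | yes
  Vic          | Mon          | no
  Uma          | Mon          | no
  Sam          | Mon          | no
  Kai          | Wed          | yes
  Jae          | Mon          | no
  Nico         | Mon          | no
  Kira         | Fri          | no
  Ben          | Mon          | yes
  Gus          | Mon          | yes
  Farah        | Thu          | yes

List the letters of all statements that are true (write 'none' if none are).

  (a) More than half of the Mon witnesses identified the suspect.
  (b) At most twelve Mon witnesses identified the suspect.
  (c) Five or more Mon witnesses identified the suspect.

(b), (c)

|A| = 20, |A ∩ B| = 5, |A ∖ B| = 15.
(a) |A ∩ B| > |A ∖ B|: fails.
(b) |A ∩ B| ≤ 12: holds.
(c) |A ∩ B| ≥ 5: holds.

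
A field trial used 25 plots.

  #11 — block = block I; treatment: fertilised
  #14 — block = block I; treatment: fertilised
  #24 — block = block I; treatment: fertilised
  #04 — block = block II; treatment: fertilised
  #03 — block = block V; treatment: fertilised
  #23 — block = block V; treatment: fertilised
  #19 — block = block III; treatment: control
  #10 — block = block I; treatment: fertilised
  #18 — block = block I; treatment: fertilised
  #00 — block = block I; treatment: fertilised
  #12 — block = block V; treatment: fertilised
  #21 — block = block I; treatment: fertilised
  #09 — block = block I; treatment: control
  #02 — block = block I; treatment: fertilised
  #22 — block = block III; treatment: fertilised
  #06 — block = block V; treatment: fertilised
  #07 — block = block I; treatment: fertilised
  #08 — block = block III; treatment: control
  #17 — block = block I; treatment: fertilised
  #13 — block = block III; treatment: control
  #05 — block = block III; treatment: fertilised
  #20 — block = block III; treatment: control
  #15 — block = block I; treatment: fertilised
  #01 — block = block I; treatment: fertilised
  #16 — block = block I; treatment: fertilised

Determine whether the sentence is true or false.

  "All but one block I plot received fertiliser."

The determiner here denotes the relation: |A ∖ B| = 1.
A (the restrictor) = {#11, #14, #24, #10, #18, #00, #21, #09, #02, #07, #17, #15, #01, #16}, |A| = 14.
A ∖ B = {#09}, so |A ∖ B| = 1.
|A ∖ B| = 1, so the statement is true.

True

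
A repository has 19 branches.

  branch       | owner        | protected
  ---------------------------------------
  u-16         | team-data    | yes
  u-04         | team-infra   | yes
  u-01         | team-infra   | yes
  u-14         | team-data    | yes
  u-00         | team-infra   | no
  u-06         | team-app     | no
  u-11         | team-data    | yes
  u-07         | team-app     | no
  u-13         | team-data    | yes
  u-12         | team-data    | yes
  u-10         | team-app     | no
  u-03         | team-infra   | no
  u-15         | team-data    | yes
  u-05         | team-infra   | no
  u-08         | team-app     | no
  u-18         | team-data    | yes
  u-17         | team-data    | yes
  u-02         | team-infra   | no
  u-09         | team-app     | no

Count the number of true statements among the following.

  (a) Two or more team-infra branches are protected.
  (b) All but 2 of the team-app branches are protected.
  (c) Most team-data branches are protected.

2

(a) team-infra: |A| = 6, |A ∩ B| = 2; needs |A ∩ B| ≥ 2 — true.
(b) team-app: |A| = 5, |A ∩ B| = 0; needs |A ∖ B| = 2 — false.
(c) team-data: |A| = 8, |A ∩ B| = 8; needs |A ∩ B| > |A ∖ B| — true.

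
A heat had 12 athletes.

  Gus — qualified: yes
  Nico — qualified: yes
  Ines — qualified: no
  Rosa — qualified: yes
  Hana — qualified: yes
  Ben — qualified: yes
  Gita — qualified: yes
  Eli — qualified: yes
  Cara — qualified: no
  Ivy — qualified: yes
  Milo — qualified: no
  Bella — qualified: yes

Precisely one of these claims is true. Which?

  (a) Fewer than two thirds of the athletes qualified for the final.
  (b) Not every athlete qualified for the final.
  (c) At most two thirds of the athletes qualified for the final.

(b)

|A| = 12, |A ∩ B| = 9, |A ∖ B| = 3.
(a) requires |A ∩ B| / |A| < 2/3: false.
(b) requires A ⊄ B (|A ∖ B| ≥ 1): true.
(c) requires |A ∩ B| / |A| ≤ 2/3: false.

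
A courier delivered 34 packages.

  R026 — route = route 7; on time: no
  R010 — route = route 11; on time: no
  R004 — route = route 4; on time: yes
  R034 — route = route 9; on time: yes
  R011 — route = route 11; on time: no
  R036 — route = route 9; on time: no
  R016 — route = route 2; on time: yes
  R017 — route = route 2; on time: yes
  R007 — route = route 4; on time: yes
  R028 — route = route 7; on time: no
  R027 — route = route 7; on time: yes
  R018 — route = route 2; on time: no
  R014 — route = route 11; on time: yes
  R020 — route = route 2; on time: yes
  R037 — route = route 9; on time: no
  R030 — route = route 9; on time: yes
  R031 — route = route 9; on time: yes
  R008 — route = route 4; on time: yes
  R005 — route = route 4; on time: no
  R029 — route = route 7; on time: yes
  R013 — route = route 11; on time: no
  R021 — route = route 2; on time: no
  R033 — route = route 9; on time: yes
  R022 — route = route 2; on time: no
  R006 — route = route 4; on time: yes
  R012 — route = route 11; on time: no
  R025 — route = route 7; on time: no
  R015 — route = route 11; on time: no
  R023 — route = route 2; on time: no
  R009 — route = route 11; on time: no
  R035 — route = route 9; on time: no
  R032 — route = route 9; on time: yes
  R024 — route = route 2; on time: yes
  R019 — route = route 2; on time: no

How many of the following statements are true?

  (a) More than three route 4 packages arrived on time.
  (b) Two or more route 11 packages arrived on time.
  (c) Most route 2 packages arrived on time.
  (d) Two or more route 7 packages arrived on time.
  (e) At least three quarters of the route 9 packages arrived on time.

(a) route 4: |A| = 5, |A ∩ B| = 4; needs |A ∩ B| > 3 — true.
(b) route 11: |A| = 7, |A ∩ B| = 1; needs |A ∩ B| ≥ 2 — false.
(c) route 2: |A| = 9, |A ∩ B| = 4; needs |A ∩ B| > |A ∖ B| — false.
(d) route 7: |A| = 5, |A ∩ B| = 2; needs |A ∩ B| ≥ 2 — true.
(e) route 9: |A| = 8, |A ∩ B| = 5; needs |A ∩ B| / |A| ≥ 3/4 — false.

2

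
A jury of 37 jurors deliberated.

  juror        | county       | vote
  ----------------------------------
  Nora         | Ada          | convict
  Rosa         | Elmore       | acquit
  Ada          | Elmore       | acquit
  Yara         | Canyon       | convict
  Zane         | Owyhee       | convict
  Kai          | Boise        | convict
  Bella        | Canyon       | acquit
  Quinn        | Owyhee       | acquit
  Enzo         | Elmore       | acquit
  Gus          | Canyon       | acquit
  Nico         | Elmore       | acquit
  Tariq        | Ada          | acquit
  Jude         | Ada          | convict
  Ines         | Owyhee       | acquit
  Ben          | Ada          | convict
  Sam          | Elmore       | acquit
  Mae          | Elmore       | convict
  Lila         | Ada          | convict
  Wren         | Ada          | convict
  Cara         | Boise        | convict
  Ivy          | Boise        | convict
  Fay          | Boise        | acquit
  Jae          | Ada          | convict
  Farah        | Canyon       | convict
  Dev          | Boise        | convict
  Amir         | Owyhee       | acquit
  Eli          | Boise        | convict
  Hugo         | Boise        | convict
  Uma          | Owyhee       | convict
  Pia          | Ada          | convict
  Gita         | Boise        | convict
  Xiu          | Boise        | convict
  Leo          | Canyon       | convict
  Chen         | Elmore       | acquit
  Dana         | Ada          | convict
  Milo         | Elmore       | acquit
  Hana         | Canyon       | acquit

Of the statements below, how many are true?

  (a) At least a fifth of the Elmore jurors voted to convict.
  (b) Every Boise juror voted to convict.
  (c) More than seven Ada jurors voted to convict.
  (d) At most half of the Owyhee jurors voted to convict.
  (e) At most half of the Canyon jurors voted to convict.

(a) Elmore: |A| = 8, |A ∩ B| = 1; needs |A ∩ B| / |A| ≥ 1/5 — false.
(b) Boise: |A| = 9, |A ∩ B| = 8; needs A ⊆ B, i.e. every element of A is in B (|A ∖ B| = 0) — false.
(c) Ada: |A| = 9, |A ∩ B| = 8; needs |A ∩ B| > 7 — true.
(d) Owyhee: |A| = 5, |A ∩ B| = 2; needs |A ∩ B| ≤ |A ∖ B| — true.
(e) Canyon: |A| = 6, |A ∩ B| = 3; needs |A ∩ B| ≤ |A ∖ B| — true.

3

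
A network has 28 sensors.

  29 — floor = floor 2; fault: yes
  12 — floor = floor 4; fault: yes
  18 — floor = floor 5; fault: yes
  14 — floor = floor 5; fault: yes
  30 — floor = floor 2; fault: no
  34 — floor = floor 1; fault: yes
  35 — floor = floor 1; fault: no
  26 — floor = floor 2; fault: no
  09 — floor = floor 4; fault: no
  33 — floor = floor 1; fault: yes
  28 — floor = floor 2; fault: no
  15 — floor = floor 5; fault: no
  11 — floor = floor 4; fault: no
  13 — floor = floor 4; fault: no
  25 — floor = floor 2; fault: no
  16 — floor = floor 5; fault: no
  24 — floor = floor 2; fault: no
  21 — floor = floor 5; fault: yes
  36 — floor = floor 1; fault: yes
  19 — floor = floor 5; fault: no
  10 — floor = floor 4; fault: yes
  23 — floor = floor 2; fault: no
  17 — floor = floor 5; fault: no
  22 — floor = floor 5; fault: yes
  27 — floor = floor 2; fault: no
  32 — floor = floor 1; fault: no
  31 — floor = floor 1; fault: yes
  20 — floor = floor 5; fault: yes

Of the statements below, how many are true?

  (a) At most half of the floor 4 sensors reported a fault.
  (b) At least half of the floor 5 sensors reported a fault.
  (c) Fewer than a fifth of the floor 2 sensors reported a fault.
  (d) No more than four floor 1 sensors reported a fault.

4

(a) floor 4: |A| = 5, |A ∩ B| = 2; needs |A ∩ B| ≤ |A ∖ B| — true.
(b) floor 5: |A| = 9, |A ∩ B| = 5; needs |A ∩ B| ≥ |A ∖ B| — true.
(c) floor 2: |A| = 8, |A ∩ B| = 1; needs |A ∩ B| / |A| < 1/5 — true.
(d) floor 1: |A| = 6, |A ∩ B| = 4; needs |A ∩ B| ≤ 4 — true.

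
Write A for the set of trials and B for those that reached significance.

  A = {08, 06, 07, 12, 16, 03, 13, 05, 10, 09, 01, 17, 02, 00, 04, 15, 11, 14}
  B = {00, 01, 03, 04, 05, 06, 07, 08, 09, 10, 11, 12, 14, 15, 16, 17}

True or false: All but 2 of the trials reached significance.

True

Truth condition: |A ∖ B| = 2.
|A| = 18, |A ∩ B| = 16, |A ∖ B| = 2.
|A ∖ B| = 2, so the statement is true.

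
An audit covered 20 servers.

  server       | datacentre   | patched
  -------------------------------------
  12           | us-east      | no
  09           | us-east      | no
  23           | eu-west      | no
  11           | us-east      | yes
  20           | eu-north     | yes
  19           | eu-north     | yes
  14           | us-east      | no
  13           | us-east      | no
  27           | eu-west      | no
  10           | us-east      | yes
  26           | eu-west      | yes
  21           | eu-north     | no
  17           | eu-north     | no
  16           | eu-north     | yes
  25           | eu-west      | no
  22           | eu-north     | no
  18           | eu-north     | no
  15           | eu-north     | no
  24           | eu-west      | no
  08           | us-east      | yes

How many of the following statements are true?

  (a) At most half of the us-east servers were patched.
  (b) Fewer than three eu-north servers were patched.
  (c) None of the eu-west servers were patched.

1

(a) us-east: |A| = 7, |A ∩ B| = 3; needs |A ∩ B| ≤ |A ∖ B| — true.
(b) eu-north: |A| = 8, |A ∩ B| = 3; needs |A ∩ B| < 3 — false.
(c) eu-west: |A| = 5, |A ∩ B| = 1; needs A ∩ B = ∅ (|A ∩ B| = 0) — false.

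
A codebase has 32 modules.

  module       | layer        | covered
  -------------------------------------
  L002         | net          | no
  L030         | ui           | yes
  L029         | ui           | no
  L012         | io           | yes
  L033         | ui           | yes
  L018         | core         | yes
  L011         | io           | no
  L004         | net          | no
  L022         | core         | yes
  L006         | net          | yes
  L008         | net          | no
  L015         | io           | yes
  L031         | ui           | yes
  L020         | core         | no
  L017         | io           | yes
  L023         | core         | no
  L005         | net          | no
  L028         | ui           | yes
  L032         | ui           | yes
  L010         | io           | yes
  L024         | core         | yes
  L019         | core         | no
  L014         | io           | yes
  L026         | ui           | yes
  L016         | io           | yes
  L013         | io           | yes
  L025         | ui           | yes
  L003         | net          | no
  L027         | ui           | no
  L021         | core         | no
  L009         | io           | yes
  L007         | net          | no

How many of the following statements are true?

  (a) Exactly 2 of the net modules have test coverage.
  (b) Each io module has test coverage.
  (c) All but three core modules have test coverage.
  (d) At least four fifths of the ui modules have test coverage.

0

(a) net: |A| = 7, |A ∩ B| = 1; needs |A ∩ B| = 2 — false.
(b) io: |A| = 9, |A ∩ B| = 8; needs A ⊆ B, i.e. every element of A is in B (|A ∖ B| = 0) — false.
(c) core: |A| = 7, |A ∩ B| = 3; needs |A ∖ B| = 3 — false.
(d) ui: |A| = 9, |A ∩ B| = 7; needs |A ∩ B| / |A| ≥ 4/5 — false.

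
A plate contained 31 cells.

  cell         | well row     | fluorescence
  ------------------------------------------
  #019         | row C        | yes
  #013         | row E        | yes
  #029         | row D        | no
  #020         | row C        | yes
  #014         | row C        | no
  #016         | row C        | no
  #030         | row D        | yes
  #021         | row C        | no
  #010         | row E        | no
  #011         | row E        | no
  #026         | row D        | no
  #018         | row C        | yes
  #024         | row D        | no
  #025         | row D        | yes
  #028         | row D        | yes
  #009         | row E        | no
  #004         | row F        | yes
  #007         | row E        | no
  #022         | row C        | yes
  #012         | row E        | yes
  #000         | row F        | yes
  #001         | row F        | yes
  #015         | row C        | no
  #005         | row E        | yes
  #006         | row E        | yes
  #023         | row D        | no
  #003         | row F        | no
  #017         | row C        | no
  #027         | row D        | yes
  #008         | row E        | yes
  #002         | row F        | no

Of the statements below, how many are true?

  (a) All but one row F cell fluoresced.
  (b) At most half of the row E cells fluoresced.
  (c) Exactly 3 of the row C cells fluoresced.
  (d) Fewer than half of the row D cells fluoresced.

(a) row F: |A| = 5, |A ∩ B| = 3; needs |A ∖ B| = 1 — false.
(b) row E: |A| = 9, |A ∩ B| = 5; needs |A ∩ B| ≤ |A ∖ B| — false.
(c) row C: |A| = 9, |A ∩ B| = 4; needs |A ∩ B| = 3 — false.
(d) row D: |A| = 8, |A ∩ B| = 4; needs |A ∩ B| < |A ∖ B| — false.

0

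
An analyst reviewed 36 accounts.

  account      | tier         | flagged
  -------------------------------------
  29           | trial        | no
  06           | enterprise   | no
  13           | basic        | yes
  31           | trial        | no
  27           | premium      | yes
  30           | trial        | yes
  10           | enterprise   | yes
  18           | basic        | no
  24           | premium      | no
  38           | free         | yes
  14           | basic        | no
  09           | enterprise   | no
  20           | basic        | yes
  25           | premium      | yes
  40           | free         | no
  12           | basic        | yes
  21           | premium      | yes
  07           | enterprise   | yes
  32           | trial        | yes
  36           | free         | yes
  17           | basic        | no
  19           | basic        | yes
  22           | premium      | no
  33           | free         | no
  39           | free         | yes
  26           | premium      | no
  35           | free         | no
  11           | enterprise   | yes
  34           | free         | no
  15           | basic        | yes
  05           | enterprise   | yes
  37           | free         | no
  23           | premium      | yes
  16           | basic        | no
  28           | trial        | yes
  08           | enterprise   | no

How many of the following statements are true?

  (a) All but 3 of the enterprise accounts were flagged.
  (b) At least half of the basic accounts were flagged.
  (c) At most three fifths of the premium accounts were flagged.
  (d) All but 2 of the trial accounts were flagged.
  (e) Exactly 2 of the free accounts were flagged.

(a) enterprise: |A| = 7, |A ∩ B| = 4; needs |A ∖ B| = 3 — true.
(b) basic: |A| = 9, |A ∩ B| = 5; needs |A ∩ B| ≥ |A ∖ B| — true.
(c) premium: |A| = 7, |A ∩ B| = 4; needs |A ∩ B| / |A| ≤ 3/5 — true.
(d) trial: |A| = 5, |A ∩ B| = 3; needs |A ∖ B| = 2 — true.
(e) free: |A| = 8, |A ∩ B| = 3; needs |A ∩ B| = 2 — false.

4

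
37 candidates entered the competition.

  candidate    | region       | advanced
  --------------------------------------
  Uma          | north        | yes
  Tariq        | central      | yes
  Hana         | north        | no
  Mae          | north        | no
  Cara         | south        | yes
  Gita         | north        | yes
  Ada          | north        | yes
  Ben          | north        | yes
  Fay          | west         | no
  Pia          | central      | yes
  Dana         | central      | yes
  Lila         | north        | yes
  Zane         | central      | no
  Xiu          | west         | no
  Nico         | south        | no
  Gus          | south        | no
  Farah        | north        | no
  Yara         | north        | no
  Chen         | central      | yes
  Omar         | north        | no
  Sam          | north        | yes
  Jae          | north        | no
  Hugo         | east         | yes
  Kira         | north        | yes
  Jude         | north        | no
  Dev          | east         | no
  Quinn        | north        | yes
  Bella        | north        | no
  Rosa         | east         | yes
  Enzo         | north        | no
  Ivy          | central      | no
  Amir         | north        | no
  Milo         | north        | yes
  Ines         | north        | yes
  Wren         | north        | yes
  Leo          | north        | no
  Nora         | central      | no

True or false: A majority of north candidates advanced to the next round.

'A majority of north candidates advanced to the next round' holds iff |A ∩ B| > |A ∖ B|.
|A| = 22, |A ∩ B| = 11, |A ∖ B| = 11.
11 = 11, so the statement is false.

False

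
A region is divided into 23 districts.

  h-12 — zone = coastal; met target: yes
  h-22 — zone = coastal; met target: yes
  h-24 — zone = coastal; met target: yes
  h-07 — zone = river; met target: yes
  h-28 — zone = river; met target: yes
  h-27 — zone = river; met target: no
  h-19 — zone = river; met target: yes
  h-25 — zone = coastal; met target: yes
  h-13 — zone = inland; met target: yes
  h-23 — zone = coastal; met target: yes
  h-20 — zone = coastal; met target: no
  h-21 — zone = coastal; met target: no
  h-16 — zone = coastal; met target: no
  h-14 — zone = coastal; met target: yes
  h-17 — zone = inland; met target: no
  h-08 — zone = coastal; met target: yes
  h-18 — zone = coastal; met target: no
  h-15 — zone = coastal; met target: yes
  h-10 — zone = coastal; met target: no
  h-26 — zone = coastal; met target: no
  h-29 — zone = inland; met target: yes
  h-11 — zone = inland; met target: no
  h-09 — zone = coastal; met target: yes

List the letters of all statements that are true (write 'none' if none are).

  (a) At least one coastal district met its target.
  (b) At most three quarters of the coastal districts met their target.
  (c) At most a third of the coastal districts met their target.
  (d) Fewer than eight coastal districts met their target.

|A| = 15, |A ∩ B| = 9, |A ∖ B| = 6.
(a) A ∩ B ≠ ∅ (|A ∩ B| ≥ 1): holds.
(b) |A ∩ B| / |A| ≤ 3/4: holds.
(c) |A ∩ B| / |A| ≤ 1/3: fails.
(d) |A ∩ B| < 8: fails.

(a), (b)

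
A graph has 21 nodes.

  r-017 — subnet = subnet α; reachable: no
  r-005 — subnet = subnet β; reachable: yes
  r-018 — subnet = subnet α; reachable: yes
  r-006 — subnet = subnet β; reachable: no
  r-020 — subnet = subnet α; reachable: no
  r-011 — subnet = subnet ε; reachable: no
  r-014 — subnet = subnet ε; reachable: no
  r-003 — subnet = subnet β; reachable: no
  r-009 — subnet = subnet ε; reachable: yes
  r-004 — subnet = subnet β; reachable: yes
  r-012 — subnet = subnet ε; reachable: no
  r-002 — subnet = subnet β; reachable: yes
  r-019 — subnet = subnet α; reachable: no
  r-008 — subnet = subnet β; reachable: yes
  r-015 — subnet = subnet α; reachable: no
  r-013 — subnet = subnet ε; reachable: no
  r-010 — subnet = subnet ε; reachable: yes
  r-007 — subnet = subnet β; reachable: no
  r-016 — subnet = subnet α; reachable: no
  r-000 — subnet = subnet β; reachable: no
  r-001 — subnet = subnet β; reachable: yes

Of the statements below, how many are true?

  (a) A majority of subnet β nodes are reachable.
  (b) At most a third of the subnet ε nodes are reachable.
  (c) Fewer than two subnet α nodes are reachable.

3

(a) subnet β: |A| = 9, |A ∩ B| = 5; needs |A ∩ B| > |A ∖ B| — true.
(b) subnet ε: |A| = 6, |A ∩ B| = 2; needs |A ∩ B| / |A| ≤ 1/3 — true.
(c) subnet α: |A| = 6, |A ∩ B| = 1; needs |A ∩ B| < 2 — true.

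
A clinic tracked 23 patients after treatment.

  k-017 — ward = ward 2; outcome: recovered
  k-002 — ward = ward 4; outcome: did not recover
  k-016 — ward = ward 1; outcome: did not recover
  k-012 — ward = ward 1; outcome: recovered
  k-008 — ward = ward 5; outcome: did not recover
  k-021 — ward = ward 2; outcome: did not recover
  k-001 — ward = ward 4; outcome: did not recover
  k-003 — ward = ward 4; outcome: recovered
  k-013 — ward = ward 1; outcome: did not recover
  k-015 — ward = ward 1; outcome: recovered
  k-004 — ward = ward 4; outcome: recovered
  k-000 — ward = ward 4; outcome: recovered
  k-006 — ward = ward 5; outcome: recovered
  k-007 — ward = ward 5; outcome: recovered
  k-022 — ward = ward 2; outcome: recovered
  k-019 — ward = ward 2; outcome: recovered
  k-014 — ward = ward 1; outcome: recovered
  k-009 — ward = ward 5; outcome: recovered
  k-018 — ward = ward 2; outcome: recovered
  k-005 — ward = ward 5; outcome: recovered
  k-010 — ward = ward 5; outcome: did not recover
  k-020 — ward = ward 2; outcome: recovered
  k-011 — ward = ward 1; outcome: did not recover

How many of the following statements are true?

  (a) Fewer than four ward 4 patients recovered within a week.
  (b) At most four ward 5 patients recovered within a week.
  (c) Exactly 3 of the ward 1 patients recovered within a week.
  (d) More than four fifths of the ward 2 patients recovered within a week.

(a) ward 4: |A| = 5, |A ∩ B| = 3; needs |A ∩ B| < 4 — true.
(b) ward 5: |A| = 6, |A ∩ B| = 4; needs |A ∩ B| ≤ 4 — true.
(c) ward 1: |A| = 6, |A ∩ B| = 3; needs |A ∩ B| = 3 — true.
(d) ward 2: |A| = 6, |A ∩ B| = 5; needs |A ∩ B| / |A| > 4/5 — true.

4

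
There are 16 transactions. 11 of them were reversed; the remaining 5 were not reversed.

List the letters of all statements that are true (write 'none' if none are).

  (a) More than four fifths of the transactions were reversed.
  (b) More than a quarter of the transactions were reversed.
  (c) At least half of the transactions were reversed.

(b), (c)

|A| = 16, |A ∩ B| = 11, |A ∖ B| = 5.
(a) |A ∩ B| / |A| > 4/5: fails.
(b) |A ∩ B| / |A| > 1/4: holds.
(c) |A ∩ B| ≥ |A ∖ B|: holds.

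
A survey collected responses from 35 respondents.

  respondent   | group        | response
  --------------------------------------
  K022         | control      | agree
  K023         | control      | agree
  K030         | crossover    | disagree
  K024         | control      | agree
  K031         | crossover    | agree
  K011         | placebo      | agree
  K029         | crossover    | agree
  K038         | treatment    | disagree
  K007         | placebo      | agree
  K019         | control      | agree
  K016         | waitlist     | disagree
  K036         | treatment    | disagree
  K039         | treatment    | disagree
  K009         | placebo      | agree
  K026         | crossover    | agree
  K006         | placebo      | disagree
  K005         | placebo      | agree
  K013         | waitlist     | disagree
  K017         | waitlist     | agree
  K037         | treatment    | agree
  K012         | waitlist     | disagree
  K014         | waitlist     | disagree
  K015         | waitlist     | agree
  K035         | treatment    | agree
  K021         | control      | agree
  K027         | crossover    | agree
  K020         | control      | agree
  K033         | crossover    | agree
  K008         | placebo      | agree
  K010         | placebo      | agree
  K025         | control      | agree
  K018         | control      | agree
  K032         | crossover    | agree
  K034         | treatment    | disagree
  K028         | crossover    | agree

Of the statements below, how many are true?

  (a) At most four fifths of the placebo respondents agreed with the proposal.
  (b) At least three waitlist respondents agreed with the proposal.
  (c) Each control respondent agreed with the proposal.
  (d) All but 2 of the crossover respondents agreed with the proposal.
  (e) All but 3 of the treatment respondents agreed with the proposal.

1

(a) placebo: |A| = 7, |A ∩ B| = 6; needs |A ∩ B| / |A| ≤ 4/5 — false.
(b) waitlist: |A| = 6, |A ∩ B| = 2; needs |A ∩ B| ≥ 3 — false.
(c) control: |A| = 8, |A ∩ B| = 8; needs A ⊆ B, i.e. every element of A is in B (|A ∖ B| = 0) — true.
(d) crossover: |A| = 8, |A ∩ B| = 7; needs |A ∖ B| = 2 — false.
(e) treatment: |A| = 6, |A ∩ B| = 2; needs |A ∖ B| = 3 — false.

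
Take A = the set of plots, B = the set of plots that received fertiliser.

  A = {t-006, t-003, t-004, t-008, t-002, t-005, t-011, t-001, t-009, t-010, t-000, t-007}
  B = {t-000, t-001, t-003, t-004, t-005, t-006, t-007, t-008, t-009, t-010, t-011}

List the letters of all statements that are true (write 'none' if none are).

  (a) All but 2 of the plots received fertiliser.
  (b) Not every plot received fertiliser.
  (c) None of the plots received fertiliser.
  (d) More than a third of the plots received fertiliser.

|A| = 12, |A ∩ B| = 11, |A ∖ B| = 1.
(a) |A ∖ B| = 2: fails.
(b) A ⊄ B (|A ∖ B| ≥ 1): holds.
(c) A ∩ B = ∅ (|A ∩ B| = 0): fails.
(d) |A ∩ B| / |A| > 1/3: holds.

(b), (d)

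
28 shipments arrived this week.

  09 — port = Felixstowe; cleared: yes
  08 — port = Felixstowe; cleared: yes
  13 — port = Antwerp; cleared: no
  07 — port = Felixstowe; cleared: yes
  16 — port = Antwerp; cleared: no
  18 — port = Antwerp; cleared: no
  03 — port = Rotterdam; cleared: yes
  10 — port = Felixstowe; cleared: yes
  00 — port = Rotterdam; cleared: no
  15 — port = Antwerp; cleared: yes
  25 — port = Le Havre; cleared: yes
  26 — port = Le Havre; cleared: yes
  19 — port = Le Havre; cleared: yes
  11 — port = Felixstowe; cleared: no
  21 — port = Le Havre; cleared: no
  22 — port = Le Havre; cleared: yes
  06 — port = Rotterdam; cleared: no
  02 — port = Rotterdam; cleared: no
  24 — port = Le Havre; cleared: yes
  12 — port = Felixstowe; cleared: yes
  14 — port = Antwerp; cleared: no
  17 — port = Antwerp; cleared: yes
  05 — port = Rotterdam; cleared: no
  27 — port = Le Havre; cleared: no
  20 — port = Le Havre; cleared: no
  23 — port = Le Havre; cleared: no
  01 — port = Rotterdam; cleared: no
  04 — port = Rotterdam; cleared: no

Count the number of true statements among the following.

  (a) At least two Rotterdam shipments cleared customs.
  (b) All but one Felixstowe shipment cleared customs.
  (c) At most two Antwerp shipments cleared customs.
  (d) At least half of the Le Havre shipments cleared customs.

3

(a) Rotterdam: |A| = 7, |A ∩ B| = 1; needs |A ∩ B| ≥ 2 — false.
(b) Felixstowe: |A| = 6, |A ∩ B| = 5; needs |A ∖ B| = 1 — true.
(c) Antwerp: |A| = 6, |A ∩ B| = 2; needs |A ∩ B| ≤ 2 — true.
(d) Le Havre: |A| = 9, |A ∩ B| = 5; needs |A ∩ B| ≥ |A ∖ B| — true.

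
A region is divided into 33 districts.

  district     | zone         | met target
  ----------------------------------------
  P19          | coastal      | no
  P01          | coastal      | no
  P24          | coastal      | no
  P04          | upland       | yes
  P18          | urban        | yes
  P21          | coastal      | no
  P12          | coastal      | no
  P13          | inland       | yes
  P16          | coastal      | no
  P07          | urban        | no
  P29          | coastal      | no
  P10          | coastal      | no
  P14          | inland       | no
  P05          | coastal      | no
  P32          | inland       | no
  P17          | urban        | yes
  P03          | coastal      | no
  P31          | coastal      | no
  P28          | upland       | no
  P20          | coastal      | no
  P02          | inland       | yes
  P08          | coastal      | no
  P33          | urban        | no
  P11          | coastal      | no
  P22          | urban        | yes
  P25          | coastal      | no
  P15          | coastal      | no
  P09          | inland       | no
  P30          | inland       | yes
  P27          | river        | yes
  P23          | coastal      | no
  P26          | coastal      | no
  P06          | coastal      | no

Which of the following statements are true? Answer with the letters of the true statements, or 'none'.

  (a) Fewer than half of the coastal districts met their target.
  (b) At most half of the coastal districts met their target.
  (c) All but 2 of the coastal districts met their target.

|A| = 19, |A ∩ B| = 0, |A ∖ B| = 19.
(a) |A ∩ B| < |A ∖ B|: holds.
(b) |A ∩ B| ≤ |A ∖ B|: holds.
(c) |A ∖ B| = 2: fails.

(a), (b)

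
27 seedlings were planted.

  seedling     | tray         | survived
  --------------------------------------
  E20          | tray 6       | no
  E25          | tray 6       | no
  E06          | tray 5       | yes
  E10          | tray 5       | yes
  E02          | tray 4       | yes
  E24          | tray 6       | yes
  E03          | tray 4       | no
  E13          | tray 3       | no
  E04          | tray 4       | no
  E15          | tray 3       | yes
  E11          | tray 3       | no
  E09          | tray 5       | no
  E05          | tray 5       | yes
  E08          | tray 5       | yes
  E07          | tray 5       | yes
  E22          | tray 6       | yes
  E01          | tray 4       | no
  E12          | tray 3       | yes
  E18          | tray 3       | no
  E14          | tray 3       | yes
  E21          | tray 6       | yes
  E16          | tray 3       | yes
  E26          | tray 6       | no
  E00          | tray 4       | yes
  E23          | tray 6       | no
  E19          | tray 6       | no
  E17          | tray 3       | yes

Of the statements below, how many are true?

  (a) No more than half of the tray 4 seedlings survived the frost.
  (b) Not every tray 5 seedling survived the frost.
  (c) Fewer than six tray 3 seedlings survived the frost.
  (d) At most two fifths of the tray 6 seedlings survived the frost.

4

(a) tray 4: |A| = 5, |A ∩ B| = 2; needs |A ∩ B| ≤ |A ∖ B| — true.
(b) tray 5: |A| = 6, |A ∩ B| = 5; needs A ⊄ B (|A ∖ B| ≥ 1) — true.
(c) tray 3: |A| = 8, |A ∩ B| = 5; needs |A ∩ B| < 6 — true.
(d) tray 6: |A| = 8, |A ∩ B| = 3; needs |A ∩ B| / |A| ≤ 2/5 — true.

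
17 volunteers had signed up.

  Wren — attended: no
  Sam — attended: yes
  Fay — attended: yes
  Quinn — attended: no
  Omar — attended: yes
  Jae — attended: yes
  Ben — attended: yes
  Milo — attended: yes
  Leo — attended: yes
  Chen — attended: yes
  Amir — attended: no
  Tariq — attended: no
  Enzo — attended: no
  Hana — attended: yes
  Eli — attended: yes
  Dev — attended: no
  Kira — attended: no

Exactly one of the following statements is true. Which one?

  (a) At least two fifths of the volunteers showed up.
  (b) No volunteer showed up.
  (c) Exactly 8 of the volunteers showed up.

|A| = 17, |A ∩ B| = 10, |A ∖ B| = 7.
(a) requires |A ∩ B| / |A| ≥ 2/5: true.
(b) requires A ∩ B = ∅ (|A ∩ B| = 0): false.
(c) requires |A ∩ B| = 8: false.

(a)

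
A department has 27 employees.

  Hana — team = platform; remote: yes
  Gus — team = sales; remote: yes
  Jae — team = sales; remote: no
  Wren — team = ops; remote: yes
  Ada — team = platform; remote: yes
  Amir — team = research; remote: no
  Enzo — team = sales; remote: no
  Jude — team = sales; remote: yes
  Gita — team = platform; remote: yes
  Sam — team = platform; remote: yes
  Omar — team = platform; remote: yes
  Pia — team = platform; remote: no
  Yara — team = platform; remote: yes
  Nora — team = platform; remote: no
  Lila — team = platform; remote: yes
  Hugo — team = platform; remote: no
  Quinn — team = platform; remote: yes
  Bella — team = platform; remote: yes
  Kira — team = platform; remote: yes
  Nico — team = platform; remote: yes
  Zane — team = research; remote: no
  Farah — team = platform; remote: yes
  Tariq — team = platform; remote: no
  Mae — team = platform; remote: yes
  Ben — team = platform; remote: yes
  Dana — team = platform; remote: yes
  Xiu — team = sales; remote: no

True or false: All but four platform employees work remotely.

True

'All but four platform employees work remotely' holds iff |A ∖ B| = 4.
|A| = 19, |A ∩ B| = 15, |A ∖ B| = 4.
|A ∖ B| = 4, so the statement is true.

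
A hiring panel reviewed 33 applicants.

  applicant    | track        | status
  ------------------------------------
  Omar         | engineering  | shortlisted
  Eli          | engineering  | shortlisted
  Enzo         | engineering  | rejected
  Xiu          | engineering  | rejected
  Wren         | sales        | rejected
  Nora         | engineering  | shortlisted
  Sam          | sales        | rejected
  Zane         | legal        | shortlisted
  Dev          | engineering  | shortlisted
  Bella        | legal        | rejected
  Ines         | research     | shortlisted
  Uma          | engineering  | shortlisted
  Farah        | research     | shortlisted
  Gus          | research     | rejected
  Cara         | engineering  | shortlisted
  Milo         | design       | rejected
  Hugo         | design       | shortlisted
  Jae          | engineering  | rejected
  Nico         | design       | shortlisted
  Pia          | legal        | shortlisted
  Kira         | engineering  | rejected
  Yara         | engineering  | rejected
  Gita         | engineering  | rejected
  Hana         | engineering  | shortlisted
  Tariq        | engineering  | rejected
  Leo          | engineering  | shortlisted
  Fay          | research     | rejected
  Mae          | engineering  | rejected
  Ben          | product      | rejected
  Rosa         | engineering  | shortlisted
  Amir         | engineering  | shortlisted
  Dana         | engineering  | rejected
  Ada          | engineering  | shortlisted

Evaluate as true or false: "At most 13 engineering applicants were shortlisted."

True

'At most 13 engineering applicants were shortlisted' holds iff |A ∩ B| ≤ 13.
|A| = 20, |A ∩ B| = 11, |A ∖ B| = 9.
|A ∩ B| = 11, so the statement is true.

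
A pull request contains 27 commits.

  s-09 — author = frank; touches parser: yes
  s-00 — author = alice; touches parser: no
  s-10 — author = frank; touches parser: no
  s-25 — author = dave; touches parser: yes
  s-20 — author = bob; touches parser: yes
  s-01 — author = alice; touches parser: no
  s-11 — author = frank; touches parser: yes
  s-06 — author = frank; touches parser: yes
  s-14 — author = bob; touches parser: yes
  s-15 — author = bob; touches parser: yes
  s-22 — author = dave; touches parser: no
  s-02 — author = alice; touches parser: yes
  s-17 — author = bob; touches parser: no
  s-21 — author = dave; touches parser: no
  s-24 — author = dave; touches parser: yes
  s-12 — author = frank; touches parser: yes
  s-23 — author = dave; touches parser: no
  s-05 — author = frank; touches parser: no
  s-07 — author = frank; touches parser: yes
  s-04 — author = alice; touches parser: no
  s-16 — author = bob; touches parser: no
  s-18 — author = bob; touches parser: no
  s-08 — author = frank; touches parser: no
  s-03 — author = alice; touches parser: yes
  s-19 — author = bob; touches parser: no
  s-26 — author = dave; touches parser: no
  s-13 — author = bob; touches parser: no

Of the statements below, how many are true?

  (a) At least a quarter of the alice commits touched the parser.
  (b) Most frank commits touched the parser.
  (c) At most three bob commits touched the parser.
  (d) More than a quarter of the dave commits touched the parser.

(a) alice: |A| = 5, |A ∩ B| = 2; needs |A ∩ B| / |A| ≥ 1/4 — true.
(b) frank: |A| = 8, |A ∩ B| = 5; needs |A ∩ B| > |A ∖ B| — true.
(c) bob: |A| = 8, |A ∩ B| = 3; needs |A ∩ B| ≤ 3 — true.
(d) dave: |A| = 6, |A ∩ B| = 2; needs |A ∩ B| / |A| > 1/4 — true.

4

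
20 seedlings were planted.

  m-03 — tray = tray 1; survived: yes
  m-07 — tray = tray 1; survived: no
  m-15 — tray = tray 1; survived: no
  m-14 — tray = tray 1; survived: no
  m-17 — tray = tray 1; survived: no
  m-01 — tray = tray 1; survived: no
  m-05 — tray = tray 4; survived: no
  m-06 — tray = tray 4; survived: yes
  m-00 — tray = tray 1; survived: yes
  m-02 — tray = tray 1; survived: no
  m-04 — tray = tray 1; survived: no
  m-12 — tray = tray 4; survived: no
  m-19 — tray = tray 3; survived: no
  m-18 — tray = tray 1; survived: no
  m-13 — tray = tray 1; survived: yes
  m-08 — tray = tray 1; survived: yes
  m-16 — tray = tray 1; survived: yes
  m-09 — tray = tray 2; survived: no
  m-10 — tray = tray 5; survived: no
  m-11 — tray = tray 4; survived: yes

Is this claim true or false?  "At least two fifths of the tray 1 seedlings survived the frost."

'At least two fifths of the tray 1 seedlings survived the frost' holds iff |A ∩ B| / |A| ≥ 2/5.
A (the restrictor) = {m-03, m-07, m-15, m-14, m-17, m-01, m-00, m-02, m-04, m-18, m-13, m-08, m-16}, |A| = 13.
A ∩ B = {m-03, m-00, m-13, m-08, m-16}, so |A ∩ B| = 5.
A ∖ B = {m-07, m-15, m-14, m-17, m-01, m-02, m-04, m-18}, so |A ∖ B| = 8.
|A ∩ B|/|A| = 5/13, so the statement is false.

False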